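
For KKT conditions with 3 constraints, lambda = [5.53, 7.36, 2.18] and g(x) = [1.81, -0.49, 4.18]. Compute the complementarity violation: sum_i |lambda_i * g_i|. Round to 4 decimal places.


KKT complementary slackness check:
lambda_1 * g_1 = 5.53 * 1.81 = 10.0093
lambda_2 * g_2 = 7.36 * -0.49 = -3.6064
lambda_3 * g_3 = 2.18 * 4.18 = 9.1124
Total violation = 10.0093 + 3.6064 + 9.1124 = 22.7281


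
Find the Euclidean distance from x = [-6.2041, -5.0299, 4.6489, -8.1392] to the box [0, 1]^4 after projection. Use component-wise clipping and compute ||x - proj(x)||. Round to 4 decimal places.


Project each component onto [0, 1].
clip(-6.2041) = 0.0, clip(-5.0299) = 0.0, clip(4.6489) = 1.0, clip(-8.1392) = 0.0
Projection = [0.0, 0.0, 1.0, 0.0]
Squared diffs: [38.4909, 25.2999, 13.3145, 66.2466]
Distance = sqrt(143.3519) = 11.973


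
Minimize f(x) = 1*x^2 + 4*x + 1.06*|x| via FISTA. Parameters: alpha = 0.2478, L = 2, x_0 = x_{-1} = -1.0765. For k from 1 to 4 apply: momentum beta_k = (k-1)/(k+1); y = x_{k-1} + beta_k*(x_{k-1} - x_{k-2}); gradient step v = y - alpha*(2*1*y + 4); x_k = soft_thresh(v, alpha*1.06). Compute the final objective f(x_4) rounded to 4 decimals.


FISTA on f(x) = 1*x^2 + 4*x + 1.06*|x|
L = 2, alpha = 0.2478
Iteration 1: beta = 0.0, y = -1.0765 + 0.0*(-1.0765 + 1.0765) = -1.0765
  grad(y) = 1.847, v = y - alpha*grad = -1.5342
  prox(v) = soft_thresh(-1.5342, 0.2627) = -1.2715
Iteration 2: beta = 0.3333, y = -1.2715 + 0.3333*(-1.2715 + 1.0765) = -1.3365
  grad(y) = 1.327, v = y - alpha*grad = -1.6653
  prox(v) = soft_thresh(-1.6653, 0.2627) = -1.4027
Iteration 3: beta = 0.5, y = -1.4027 + 0.5*(-1.4027 + 1.2715) = -1.4683
  grad(y) = 1.0635, v = y - alpha*grad = -1.7318
  prox(v) = soft_thresh(-1.7318, 0.2627) = -1.4691
Iteration 4: beta = 0.6, y = -1.4691 + 0.6*(-1.4691 + 1.4027) = -1.509
  grad(y) = 0.982, v = y - alpha*grad = -1.7523
  prox(v) = soft_thresh(-1.7523, 0.2627) = -1.4897
f(x_4) = 1*(-1.4897)^2 + 4*(-1.4897) + 1.06*|-1.4897| = -2.1605


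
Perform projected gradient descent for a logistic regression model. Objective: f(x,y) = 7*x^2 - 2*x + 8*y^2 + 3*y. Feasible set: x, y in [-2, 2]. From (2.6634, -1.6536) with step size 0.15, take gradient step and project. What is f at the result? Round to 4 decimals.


Step 1: Compute gradient at (2.6634, -1.6536).
grad_x = 2*7*2.6634 - 2 = 35.2876
grad_y = 2*8*-1.6536 + 3 = -23.4576
Step 2: Gradient step.
x_raw = 2.6634 - 0.15*35.2876 = -2.6297
y_raw = -1.6536 - 0.15*-23.4576 = 1.865
Step 3: Project onto [-2, 2].
x_proj = clip(-2.6297) = -2.0
y_proj = clip(1.865) = 1.865
Step 4: Evaluate f.
f(-2.0, 1.865) = 65.4221


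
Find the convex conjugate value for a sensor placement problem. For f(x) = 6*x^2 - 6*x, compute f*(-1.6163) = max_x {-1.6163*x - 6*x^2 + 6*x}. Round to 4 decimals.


f*(y) = sup_x {y*x - a*x^2 - b*x} = sup_x {(y-b)*x - a*x^2}
FOC: (y - b) - 2a*x = 0 => x* = (y - b)/(2a)
x* = (-1.6163 + 6)/(2*6) = 0.3653
f*(-1.6163) = (y-b)^2/(4a) = (-1.6163 + 6)^2/(4*6)
= 19.2168/24 = 0.8007


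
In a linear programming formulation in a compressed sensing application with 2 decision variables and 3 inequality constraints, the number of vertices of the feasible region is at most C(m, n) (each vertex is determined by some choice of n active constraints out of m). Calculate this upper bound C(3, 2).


Each vertex corresponds to some choice of n active constraints out of m, so the number of vertices is at most C(m, n) = m! / (n!(m-n)!).
m = 3, n = 2
Numerator: 3 * 2
Denominator: 2! = 2
C(3, 2) = 3


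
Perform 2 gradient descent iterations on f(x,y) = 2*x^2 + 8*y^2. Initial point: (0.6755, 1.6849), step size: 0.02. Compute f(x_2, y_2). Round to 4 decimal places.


Gradient descent on f(x,y) = 2*x^2 + 8*y^2.
Starting point: (0.6755, 1.6849), alpha = 0.02
Step 1: grad_x = 2*2*0.6755 = 2.702, grad_y = 2*8*1.6849 = 26.9584
  x_1 = 0.6755 - 0.02*2.702 = 0.6215
  y_1 = 1.6849 - 0.02*26.9584 = 1.1457
Step 2: grad_x = 2*2*0.6215 = 2.4858, grad_y = 2*8*1.1457 = 18.3317
  x_2 = 0.6215 - 0.02*2.4858 = 0.5717
  y_2 = 1.1457 - 0.02*18.3317 = 0.7791
f(0.5717, 0.7791) = 2*0.5717^2 + 8*0.7791^2 = 5.5097


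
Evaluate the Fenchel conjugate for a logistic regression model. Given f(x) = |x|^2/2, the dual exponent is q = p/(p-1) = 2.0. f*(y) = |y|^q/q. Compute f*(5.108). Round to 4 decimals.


The conjugate exponent q satisfies 1/p + 1/q = 1.
p = 2, so q = 2/(2 - 1) = 2.0
|y|^q = 5.108^2.0 = 26.0917
f*(5.108) = 26.0917 / 2.0 = 13.0458


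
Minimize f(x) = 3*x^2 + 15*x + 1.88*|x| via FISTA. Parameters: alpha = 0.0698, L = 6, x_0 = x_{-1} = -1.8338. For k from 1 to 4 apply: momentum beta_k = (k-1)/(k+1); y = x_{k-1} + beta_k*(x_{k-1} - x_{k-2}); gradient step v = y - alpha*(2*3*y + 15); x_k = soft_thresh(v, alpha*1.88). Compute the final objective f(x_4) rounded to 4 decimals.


FISTA on f(x) = 3*x^2 + 15*x + 1.88*|x|
L = 6, alpha = 0.0698
Iteration 1: beta = 0.0, y = -1.8338 + 0.0*(-1.8338 + 1.8338) = -1.8338
  grad(y) = 3.9972, v = y - alpha*grad = -2.1128
  prox(v) = soft_thresh(-2.1128, 0.1312) = -1.9816
Iteration 2: beta = 0.3333, y = -1.9816 + 0.3333*(-1.9816 + 1.8338) = -2.0308
  grad(y) = 2.815, v = y - alpha*grad = -2.2273
  prox(v) = soft_thresh(-2.2273, 0.1312) = -2.0961
Iteration 3: beta = 0.5, y = -2.0961 + 0.5*(-2.0961 + 1.9816) = -2.1534
  grad(y) = 2.0798, v = y - alpha*grad = -2.2985
  prox(v) = soft_thresh(-2.2985, 0.1312) = -2.1673
Iteration 4: beta = 0.6, y = -2.1673 + 0.6*(-2.1673 + 2.0961) = -2.21
  grad(y) = 1.7398, v = y - alpha*grad = -2.3315
  prox(v) = soft_thresh(-2.3315, 0.1312) = -2.2002
f(x_4) = 3*(-2.2002)^2 + 15*(-2.2002) + 1.88*|-2.2002| = -14.344


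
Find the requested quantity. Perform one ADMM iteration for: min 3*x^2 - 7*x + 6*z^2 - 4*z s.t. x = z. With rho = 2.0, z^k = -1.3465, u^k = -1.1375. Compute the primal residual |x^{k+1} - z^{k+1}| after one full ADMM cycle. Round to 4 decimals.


ADMM iteration with rho = 2.0, z^k = -1.3465, u^k = -1.1375
Step 1: x-update.
Minimize 3*x^2 - 7*x + (2.0/2)*(x + 1.3465 - 1.1375)^2
FOC: (2*3 + 2.0)*x = 7 + 2.0*(-1.3465 + 1.1375)
x^{k+1} = 0.8228
Step 2: z-update.
Minimize 6*z^2 - 4*z + (2.0/2)*(0.8228 - z - 1.1375)^2
FOC: (2*6 + 2.0)*z = 4 + 2.0*(0.8228 - 1.1375)
z^{k+1} = 0.2408
Step 3: u-update.
u^{k+1} = -1.1375 + 0.8228 - 0.2408 = -0.5555
Step 4: Primal residual = |0.8228 - 0.2408| = 0.582


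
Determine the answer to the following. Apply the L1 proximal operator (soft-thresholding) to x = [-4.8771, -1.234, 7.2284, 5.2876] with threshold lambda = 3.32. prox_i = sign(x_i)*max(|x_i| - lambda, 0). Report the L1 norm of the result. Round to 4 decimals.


Soft-thresholding with lambda = 3.32:
prox(-4.8771) = sign(-4.8771)*max(|-4.8771| - 3.32, 0) = -1.5571
prox(-1.234) = sign(-1.234)*max(|-1.234| - 3.32, 0) = 0.0
prox(7.2284) = sign(7.2284)*max(|7.2284| - 3.32, 0) = 3.9084
prox(5.2876) = sign(5.2876)*max(|5.2876| - 3.32, 0) = 1.9676
prox(x) = [-1.5571, 0.0, 3.9084, 1.9676]
||prox(x)||_1 = 1.5571 + 0.0 + 3.9084 + 1.9676 = 7.4331


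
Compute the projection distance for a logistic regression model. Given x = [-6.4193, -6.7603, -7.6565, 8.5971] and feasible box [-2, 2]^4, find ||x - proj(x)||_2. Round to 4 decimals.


Project each component onto [-2, 2].
clip(-6.4193) = -2.0, clip(-6.7603) = -2.0, clip(-7.6565) = -2.0, clip(8.5971) = 2.0
Projection = [-2.0, -2.0, -2.0, 2.0]
Squared diffs: [19.5302, 22.6605, 31.996, 43.5217]
Distance = sqrt(117.7084) = 10.8493


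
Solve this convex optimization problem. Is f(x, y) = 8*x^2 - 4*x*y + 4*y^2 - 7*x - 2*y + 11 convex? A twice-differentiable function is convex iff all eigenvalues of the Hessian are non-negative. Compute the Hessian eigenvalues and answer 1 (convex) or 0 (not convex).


The Hessian of f(x,y) = 8*x^2 - 4*x*y + 4*y^2 - 7*x - 2*y + 11 is:
H = [[16, -4], [-4, 8]]
Trace = 16 + 8 = 24
Determinant = 16*8 - (-4)^2 = 112
Discriminant = (24)^2 - 4*112 = 128.0
Eigenvalues: lambda_1 = 6.3431, lambda_2 = 17.6569
The function is convex.

1


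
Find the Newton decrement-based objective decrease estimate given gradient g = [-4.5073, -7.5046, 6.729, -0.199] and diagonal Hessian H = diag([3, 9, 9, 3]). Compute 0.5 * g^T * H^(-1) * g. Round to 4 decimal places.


Step 1: H is diagonal, so H^(-1) * g = [-1.5024, -0.8338, 0.7477, -0.0663].
Step 2: g^T H^(-1) g = sum_i g_i^2 / H_ii
  = (-4.5073)^2/3 + (-7.5046)^2/9 + (6.729)^2/9 + (-0.199)^2/3
  = 6.7719 + 6.2577 + 5.031 + 0.0132 = 18.0738
Step 3: Objective decrease = 0.5 * g^T H^(-1) g = 9.0369


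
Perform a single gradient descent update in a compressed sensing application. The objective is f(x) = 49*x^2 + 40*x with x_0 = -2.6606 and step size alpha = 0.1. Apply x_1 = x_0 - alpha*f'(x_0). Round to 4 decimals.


We compute the gradient at x_0 and apply the update.
f'(x) = 98*x + 40
f'(-2.6606) = 98*-2.6606 + 40 = -220.7388
x_1 = -2.6606 - 0.1*-220.7388 = 19.4133


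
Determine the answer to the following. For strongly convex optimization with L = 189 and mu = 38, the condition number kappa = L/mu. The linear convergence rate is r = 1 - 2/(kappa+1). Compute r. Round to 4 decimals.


Step 1: Compute the condition number.
kappa = L/mu = 189/38 = 4.9737
Step 2: Compute the convergence rate.
r = 1 - 2/(kappa + 1) = 1 - 2*mu/(L + mu) = (L - mu)/(L + mu) = 151/227 = 0.6652


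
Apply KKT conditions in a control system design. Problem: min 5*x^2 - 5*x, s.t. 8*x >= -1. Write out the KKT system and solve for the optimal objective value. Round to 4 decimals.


Step 1: Try lambda = 0 (constraint inactive).
Stationarity: 2*5*x - 5 = 0
x* = 5/(2*5) = 0.5
Check constraint: 8*0.5 = 4.0 >= -1 -- satisfied.
Step 2: Compute optimal value.
f(x*) = 5*0.5^2 - 5*0.5 = -1.25


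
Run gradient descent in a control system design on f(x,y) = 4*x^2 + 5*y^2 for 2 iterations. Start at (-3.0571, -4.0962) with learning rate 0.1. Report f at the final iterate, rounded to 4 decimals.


Gradient descent on f(x,y) = 4*x^2 + 5*y^2.
Starting point: (-3.0571, -4.0962), alpha = 0.1
Step 1: grad_x = 2*4*-3.0571 = -24.4568, grad_y = 2*5*-4.0962 = -40.962
  x_1 = -3.0571 - 0.1*-24.4568 = -0.6114
  y_1 = -4.0962 - 0.1*-40.962 = 0.0
Step 2: grad_x = 2*4*-0.6114 = -4.8914, grad_y = 2*5*0.0 = 0.0
  x_2 = -0.6114 - 0.1*-4.8914 = -0.1223
  y_2 = 0.0 - 0.1*0.0 = 0.0
f(-0.1223, 0.0) = 4*(-0.1223)^2 + 5*0.0^2 = 0.0598


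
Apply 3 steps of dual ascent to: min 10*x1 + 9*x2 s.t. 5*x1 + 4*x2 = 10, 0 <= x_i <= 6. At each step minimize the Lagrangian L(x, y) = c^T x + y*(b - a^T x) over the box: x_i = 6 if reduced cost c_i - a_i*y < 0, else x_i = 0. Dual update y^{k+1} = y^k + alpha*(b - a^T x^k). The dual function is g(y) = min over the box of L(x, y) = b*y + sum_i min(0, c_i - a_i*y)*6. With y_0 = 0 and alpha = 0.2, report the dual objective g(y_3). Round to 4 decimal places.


Dual ascent for LP: min 10*x1 + 9*x2, 5*x1 + 4*x2 = 10, 0 <= x_i <= 6
Step 1: y^k = 0.0, reduced costs: (10.0, 9.0)
  x^k = (0.0, 0.0), subgradient = b - a^T x = 10.0
  y^{k+1} = 0.0 + 0.2*10.0 = 2.0
Step 2: y^k = 2.0, reduced costs: (0.0, 1.0)
  x^k = (0.0, 0.0), subgradient = b - a^T x = 10.0
  y^{k+1} = 2.0 + 0.2*10.0 = 4.0
Step 3: y^k = 4.0, reduced costs: (-10.0, -7.0)
  x^k = (6.0, 6.0), subgradient = b - a^T x = -44.0
  y^{k+1} = 4.0 + 0.2*-44.0 = -4.8
Dual objective at y_3 = -4.8: reduced costs (34.0, 28.2), box minimizer x = (0.0, 0.0)
g(y_3) = b*y + (c1 - a1*y)*x1 + (c2 - a2*y)*x2 = 10*(-4.8) + 34.0*0.0 + 28.2*0.0 = -48.0 + 0.0 + 0.0 = -48.0


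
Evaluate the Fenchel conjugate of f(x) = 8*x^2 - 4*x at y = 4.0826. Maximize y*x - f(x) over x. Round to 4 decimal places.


f*(y) = sup_x {y*x - a*x^2 - b*x} = sup_x {(y-b)*x - a*x^2}
FOC: (y - b) - 2a*x = 0 => x* = (y - b)/(2a)
x* = (4.0826 + 4)/(2*8) = 0.5052
f*(4.0826) = (y-b)^2/(4a) = (4.0826 + 4)^2/(4*8)
= 65.3284/32 = 2.0415


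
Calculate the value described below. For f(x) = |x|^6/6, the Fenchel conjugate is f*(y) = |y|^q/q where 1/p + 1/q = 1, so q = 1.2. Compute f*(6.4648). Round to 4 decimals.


The conjugate exponent q satisfies 1/p + 1/q = 1.
p = 6, so q = 6/(6 - 1) = 1.2
|y|^q = 6.4648^1.2 = 9.39
f*(6.4648) = 9.39 / 1.2 = 7.825


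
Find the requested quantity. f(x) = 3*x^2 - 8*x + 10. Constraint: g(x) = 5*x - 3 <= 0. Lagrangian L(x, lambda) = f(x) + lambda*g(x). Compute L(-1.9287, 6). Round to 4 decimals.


Step 1: Evaluate f(x).
f(-1.9287) = 3*(-1.9287)^2 - 8*(-1.9287) + 10 = 36.5893
Step 2: Evaluate g(x).
g(-1.9287) = 5*-1.9287 - 3 = -12.6435
Step 3: Compute Lagrangian.
L = 36.5893 + 6*-12.6435 = -39.2717


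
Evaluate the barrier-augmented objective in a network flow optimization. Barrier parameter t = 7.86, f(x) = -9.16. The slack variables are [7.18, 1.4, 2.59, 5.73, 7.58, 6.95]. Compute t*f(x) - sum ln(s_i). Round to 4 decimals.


Step 1: Compute log-barrier.
ln values: [1.9713, 0.3365, 0.9517, 1.7457, 2.0255, 1.9387]
phi = -(1.9713 + 0.3365 + 0.9517 + 1.7457 + 2.0255 + 1.9387) = -8.9694
Step 2: Compute augmented objective.
t*f(x) = 7.86*-9.16 = -71.9976
Total = -71.9976 - 8.9694 = -80.967


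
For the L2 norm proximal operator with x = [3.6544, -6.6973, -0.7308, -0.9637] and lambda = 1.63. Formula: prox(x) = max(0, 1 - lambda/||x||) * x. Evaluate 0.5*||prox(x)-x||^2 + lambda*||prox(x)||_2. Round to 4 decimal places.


Step 1: Compute ||x||.
||x|| = 7.7247
Step 2: Compute scaling factor.
scale = max(0, 1 - 1.63/7.7247) = 0.789
Step 3: prox(x) = [2.8833, -5.2841, -0.5766, -0.7603]
||prox(x)|| = 6.0947
Step 4: Proximal objective.
0.5*||prox-x||^2 = 1.3285
lambda*||prox|| = 9.9344
Total = 11.2628


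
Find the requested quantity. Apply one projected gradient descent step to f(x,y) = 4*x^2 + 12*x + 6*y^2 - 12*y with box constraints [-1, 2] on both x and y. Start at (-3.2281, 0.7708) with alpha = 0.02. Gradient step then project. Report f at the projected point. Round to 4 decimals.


Step 1: Compute gradient at (-3.2281, 0.7708).
grad_x = 2*4*-3.2281 + 12 = -13.8248
grad_y = 2*6*0.7708 - 12 = -2.7504
Step 2: Gradient step.
x_raw = -3.2281 - 0.02*-13.8248 = -2.9516
y_raw = 0.7708 - 0.02*-2.7504 = 0.8258
Step 3: Project onto [-1, 2].
x_proj = clip(-2.9516) = -1.0
y_proj = clip(0.8258) = 0.8258
Step 4: Evaluate f.
f(-1.0, 0.8258) = -13.8179


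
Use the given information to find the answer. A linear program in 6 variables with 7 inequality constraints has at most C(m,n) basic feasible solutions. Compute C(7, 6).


Each vertex corresponds to some choice of n active constraints out of m, so the number of vertices is at most C(m, n) = m! / (n!(m-n)!).
m = 7, n = 6
Numerator: 7 * 6 * 5 * 4 * 3 * 2
Denominator: 6! = 720
C(7, 6) = 7


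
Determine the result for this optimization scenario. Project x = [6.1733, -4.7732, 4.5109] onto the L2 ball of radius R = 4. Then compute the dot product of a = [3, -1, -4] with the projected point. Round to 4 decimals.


Step 1: Compute ||x|| (intermediates to 6 decimals).
||x|| = sqrt(6.1733^2 + (-4.7732)^2 + 4.5109^2) = 9.013395
Step 2: Project.
Since ||x|| > R, scale = R/||x|| = 4/9.013395 = 0.443784, proj(x) = scale * x
proj(x) = [2.739612, -2.11827, 2.001865]
Step 3: Dot product.
a^T * proj(x) = 3*2.739612 - 1*(-2.11827) - 4*2.001865 = 2.3296


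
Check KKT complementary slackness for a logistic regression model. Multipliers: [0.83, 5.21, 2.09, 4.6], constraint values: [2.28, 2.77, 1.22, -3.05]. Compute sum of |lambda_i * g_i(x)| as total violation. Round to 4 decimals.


KKT complementary slackness check:
lambda_1 * g_1 = 0.83 * 2.28 = 1.8924
lambda_2 * g_2 = 5.21 * 2.77 = 14.4317
lambda_3 * g_3 = 2.09 * 1.22 = 2.5498
lambda_4 * g_4 = 4.6 * -3.05 = -14.03
Total violation = 1.8924 + 14.4317 + 2.5498 + 14.03 = 32.9039


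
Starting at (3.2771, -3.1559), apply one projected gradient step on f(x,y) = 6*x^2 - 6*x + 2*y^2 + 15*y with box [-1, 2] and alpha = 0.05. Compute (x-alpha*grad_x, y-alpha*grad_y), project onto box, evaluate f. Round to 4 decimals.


Step 1: Compute gradient at (3.2771, -3.1559).
grad_x = 2*6*3.2771 - 6 = 33.3252
grad_y = 2*2*-3.1559 + 15 = 2.3764
Step 2: Gradient step.
x_raw = 3.2771 - 0.05*33.3252 = 1.6108
y_raw = -3.1559 - 0.05*2.3764 = -3.2747
Step 3: Project onto [-1, 2].
x_proj = clip(1.6108) = 1.6108
y_proj = clip(-3.2747) = -1.0
Step 4: Evaluate f.
f(1.6108, -1.0) = -7.0962


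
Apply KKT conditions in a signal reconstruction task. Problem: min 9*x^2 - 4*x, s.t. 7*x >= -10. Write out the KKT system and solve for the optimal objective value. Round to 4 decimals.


Step 1: Try lambda = 0 (constraint inactive).
Stationarity: 2*9*x - 4 = 0
x* = 4/(2*9) = 2/9 = 0.2222 (rounded; the exact value 2/9 is used below)
Check constraint: 7*0.2222 = 1.5554 >= -10 -- satisfied.
Step 2: Compute optimal value.
f(x*) = 9*(2/9)^2 - 4*(2/9) = -0.4444


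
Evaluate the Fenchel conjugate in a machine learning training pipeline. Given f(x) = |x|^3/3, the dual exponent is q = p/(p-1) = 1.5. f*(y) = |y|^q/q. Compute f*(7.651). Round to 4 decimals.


The conjugate exponent q satisfies 1/p + 1/q = 1.
p = 3, so q = 3/(3 - 1) = 1.5
|y|^q = 7.651^1.5 = 21.163
f*(7.651) = 21.163 / 1.5 = 14.1087


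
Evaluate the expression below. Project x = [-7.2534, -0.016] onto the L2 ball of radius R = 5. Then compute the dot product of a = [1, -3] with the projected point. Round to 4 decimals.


Step 1: Compute ||x|| (intermediates to 6 decimals).
||x|| = sqrt((-7.2534)^2 + (-0.016)^2) = 7.253418
Step 2: Project.
Since ||x|| > R, scale = R/||x|| = 5/7.253418 = 0.68933, proj(x) = scale * x
proj(x) = [-4.999986, -0.011029]
Step 3: Dot product.
a^T * proj(x) = 1*(-4.999986) - 3*(-0.011029) = -4.9669


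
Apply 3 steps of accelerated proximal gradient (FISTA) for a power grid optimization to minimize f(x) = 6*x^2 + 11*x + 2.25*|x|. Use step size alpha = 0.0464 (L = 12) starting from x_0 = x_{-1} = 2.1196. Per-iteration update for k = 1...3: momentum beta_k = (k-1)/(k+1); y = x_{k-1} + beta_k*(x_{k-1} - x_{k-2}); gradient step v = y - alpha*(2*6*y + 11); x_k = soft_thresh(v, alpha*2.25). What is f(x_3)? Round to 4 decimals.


FISTA on f(x) = 6*x^2 + 11*x + 2.25*|x|
L = 12, alpha = 0.0464
Iteration 1: beta = 0.0, y = 2.1196 + 0.0*(2.1196 - 2.1196) = 2.1196
  grad(y) = 36.4352, v = y - alpha*grad = 0.429
  prox(v) = soft_thresh(0.429, 0.1044) = 0.3246
Iteration 2: beta = 0.3333, y = 0.3246 + 0.3333*(0.3246 - 2.1196) = -0.2737
  grad(y) = 7.7153, v = y - alpha*grad = -0.6317
  prox(v) = soft_thresh(-0.6317, 0.1044) = -0.5273
Iteration 3: beta = 0.5, y = -0.5273 + 0.5*(-0.5273 - 0.3246) = -0.9533
  grad(y) = -0.4393, v = y - alpha*grad = -0.9329
  prox(v) = soft_thresh(-0.9329, 0.1044) = -0.8285
f(x_3) = 6*(-0.8285)^2 + 11*(-0.8285) + 2.25*|-0.8285| = -3.1309


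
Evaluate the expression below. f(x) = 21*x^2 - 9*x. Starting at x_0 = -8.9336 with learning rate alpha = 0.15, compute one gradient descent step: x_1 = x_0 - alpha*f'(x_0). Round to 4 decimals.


We compute the gradient at x_0 and apply the update.
f'(x) = 42*x - 9
f'(-8.9336) = 42*-8.9336 - 9 = -384.2112
x_1 = -8.9336 - 0.15*-384.2112 = 48.6981


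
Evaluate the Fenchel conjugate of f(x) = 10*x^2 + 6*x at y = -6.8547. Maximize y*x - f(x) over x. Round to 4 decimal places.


f*(y) = sup_x {y*x - a*x^2 - b*x} = sup_x {(y-b)*x - a*x^2}
FOC: (y - b) - 2a*x = 0 => x* = (y - b)/(2a)
x* = (-6.8547 - 6)/(2*10) = -0.6427
f*(-6.8547) = (y-b)^2/(4a) = (-6.8547 - 6)^2/(4*10)
= 165.2433/40 = 4.1311


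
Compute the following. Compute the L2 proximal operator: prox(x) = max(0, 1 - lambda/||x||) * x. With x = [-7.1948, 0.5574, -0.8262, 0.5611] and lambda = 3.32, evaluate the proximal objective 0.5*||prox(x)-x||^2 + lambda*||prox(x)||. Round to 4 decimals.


Step 1: Compute ||x||.
||x|| = 7.2851
Step 2: Compute scaling factor.
scale = max(0, 1 - 3.32/7.2851) = 0.5443
Step 3: prox(x) = [-3.916, 0.3034, -0.4497, 0.3054]
||prox(x)|| = 3.9651
Step 4: Proximal objective.
0.5*||prox-x||^2 = 5.5112
lambda*||prox|| = 13.1641
Total = 18.6755


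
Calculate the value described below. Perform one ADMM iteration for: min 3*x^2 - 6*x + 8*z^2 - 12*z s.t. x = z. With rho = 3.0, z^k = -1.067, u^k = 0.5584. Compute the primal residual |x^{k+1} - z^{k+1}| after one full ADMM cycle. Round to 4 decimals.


ADMM iteration with rho = 3.0, z^k = -1.067, u^k = 0.5584
Step 1: x-update.
Minimize 3*x^2 - 6*x + (3.0/2)*(x + 1.067 + 0.5584)^2
FOC: (2*3 + 3.0)*x = 6 + 3.0*(-1.067 - 0.5584)
x^{k+1} = 0.1249
Step 2: z-update.
Minimize 8*z^2 - 12*z + (3.0/2)*(0.1249 - z + 0.5584)^2
FOC: (2*8 + 3.0)*z = 12 + 3.0*(0.1249 + 0.5584)
z^{k+1} = 0.7395
Step 3: u-update.
u^{k+1} = 0.5584 + 0.1249 - 0.7395 = -0.0562
Step 4: Primal residual = |0.1249 - 0.7395| = 0.6146


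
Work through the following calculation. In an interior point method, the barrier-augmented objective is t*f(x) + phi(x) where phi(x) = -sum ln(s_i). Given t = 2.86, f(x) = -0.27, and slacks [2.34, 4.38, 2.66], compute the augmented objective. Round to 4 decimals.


Step 1: Compute log-barrier.
ln values: [0.8502, 1.477, 0.9783]
phi = -(0.8502 + 1.477 + 0.9783) = -3.3055
Step 2: Compute augmented objective.
t*f(x) = 2.86*-0.27 = -0.7722
Total = -0.7722 - 3.3055 = -4.0777


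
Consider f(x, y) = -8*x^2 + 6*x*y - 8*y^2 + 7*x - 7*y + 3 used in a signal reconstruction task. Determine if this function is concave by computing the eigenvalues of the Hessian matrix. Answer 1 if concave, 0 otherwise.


The Hessian of f(x,y) = -8*x^2 + 6*x*y - 8*y^2 + 7*x - 7*y + 3 is:
H = [[-16, 6], [6, -16]]
Trace = -16 - 16 = -32
Determinant = -16*-16 - (6)^2 = 220
Discriminant = (-32)^2 - 4*220 = 144.0
Eigenvalues: lambda_1 = -22.0, lambda_2 = -10.0
The function is concave.

1


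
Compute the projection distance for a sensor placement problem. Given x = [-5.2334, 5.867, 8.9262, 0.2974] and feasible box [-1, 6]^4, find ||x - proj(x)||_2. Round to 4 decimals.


Project each component onto [-1, 6].
clip(-5.2334) = -1.0, clip(5.867) = 5.867, clip(8.9262) = 6.0, clip(0.2974) = 0.2974
Projection = [-1.0, 5.867, 6.0, 0.2974]
Squared diffs: [17.9217, 0.0, 8.5626, 0.0]
Distance = sqrt(26.4843) = 5.1463


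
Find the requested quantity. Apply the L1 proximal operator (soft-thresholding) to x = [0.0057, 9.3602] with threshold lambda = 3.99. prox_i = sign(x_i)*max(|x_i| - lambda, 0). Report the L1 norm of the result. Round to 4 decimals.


Soft-thresholding with lambda = 3.99:
prox(0.0057) = sign(0.0057)*max(|0.0057| - 3.99, 0) = 0.0
prox(9.3602) = sign(9.3602)*max(|9.3602| - 3.99, 0) = 5.3702
prox(x) = [0.0, 5.3702]
||prox(x)||_1 = 0.0 + 5.3702 = 5.3702


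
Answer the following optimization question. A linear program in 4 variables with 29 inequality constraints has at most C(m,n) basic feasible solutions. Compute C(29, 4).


Each vertex corresponds to some choice of n active constraints out of m, so the number of vertices is at most C(m, n) = m! / (n!(m-n)!).
m = 29, n = 4
Numerator: 29 * 28 * 27 * 26
Denominator: 4! = 24
C(29, 4) = 23751


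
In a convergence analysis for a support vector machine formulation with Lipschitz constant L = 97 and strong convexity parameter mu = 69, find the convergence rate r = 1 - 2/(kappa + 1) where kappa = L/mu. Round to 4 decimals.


Step 1: Compute the condition number.
kappa = L/mu = 97/69 = 1.4058
Step 2: Compute the convergence rate.
r = 1 - 2/(kappa + 1) = 1 - 2*mu/(L + mu) = (L - mu)/(L + mu) = 28/166 = 0.1687


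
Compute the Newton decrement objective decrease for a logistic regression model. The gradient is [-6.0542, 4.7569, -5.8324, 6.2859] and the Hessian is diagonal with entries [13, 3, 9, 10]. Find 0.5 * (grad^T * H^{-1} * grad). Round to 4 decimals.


Step 1: H is diagonal, so H^(-1) * g = [-0.4657, 1.5856, -0.648, 0.6286].
Step 2: g^T H^(-1) g = sum_i g_i^2 / H_ii
  = (-6.0542)^2/13 + (4.7569)^2/3 + (-5.8324)^2/9 + (6.2859)^2/10
  = 2.8195 + 7.5427 + 3.7797 + 3.9513 = 18.0931
Step 3: Objective decrease = 0.5 * g^T H^(-1) g = 9.0465


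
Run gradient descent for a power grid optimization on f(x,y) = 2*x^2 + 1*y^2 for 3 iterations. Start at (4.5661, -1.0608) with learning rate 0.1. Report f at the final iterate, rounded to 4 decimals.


Gradient descent on f(x,y) = 2*x^2 + 1*y^2.
Starting point: (4.5661, -1.0608), alpha = 0.1
Step 1: grad_x = 2*2*4.5661 = 18.2644, grad_y = 2*1*-1.0608 = -2.1216
  x_1 = 4.5661 - 0.1*18.2644 = 2.7397
  y_1 = -1.0608 - 0.1*-2.1216 = -0.8486
Step 2: grad_x = 2*2*2.7397 = 10.9586, grad_y = 2*1*-0.8486 = -1.6973
  x_2 = 2.7397 - 0.1*10.9586 = 1.6438
  y_2 = -0.8486 - 0.1*-1.6973 = -0.6789
Step 3: grad_x = 2*2*1.6438 = 6.5752, grad_y = 2*1*-0.6789 = -1.3578
  x_3 = 1.6438 - 0.1*6.5752 = 0.9863
  y_3 = -0.6789 - 0.1*-1.3578 = -0.5431
f(0.9863, -0.5431) = 2*0.9863^2 + 1*(-0.5431)^2 = 2.2405


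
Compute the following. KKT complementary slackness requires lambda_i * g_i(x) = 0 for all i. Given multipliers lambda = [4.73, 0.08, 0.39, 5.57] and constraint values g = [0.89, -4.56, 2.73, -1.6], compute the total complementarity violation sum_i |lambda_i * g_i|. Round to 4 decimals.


KKT complementary slackness check:
lambda_1 * g_1 = 4.73 * 0.89 = 4.2097
lambda_2 * g_2 = 0.08 * -4.56 = -0.3648
lambda_3 * g_3 = 0.39 * 2.73 = 1.0647
lambda_4 * g_4 = 5.57 * -1.6 = -8.912
Total violation = 4.2097 + 0.3648 + 1.0647 + 8.912 = 14.5512


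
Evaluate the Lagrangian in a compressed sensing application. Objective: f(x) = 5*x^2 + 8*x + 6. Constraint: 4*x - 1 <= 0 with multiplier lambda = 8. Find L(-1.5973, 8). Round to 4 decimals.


Step 1: Evaluate f(x).
f(-1.5973) = 5*(-1.5973)^2 + 8*(-1.5973) + 6 = 5.9784
Step 2: Evaluate g(x).
g(-1.5973) = 4*-1.5973 - 1 = -7.3892
Step 3: Compute Lagrangian.
L = 5.9784 + 8*-7.3892 = -53.1352


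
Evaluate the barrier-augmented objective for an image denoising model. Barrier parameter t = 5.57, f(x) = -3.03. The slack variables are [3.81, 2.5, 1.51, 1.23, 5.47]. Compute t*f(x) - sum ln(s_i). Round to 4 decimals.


Step 1: Compute log-barrier.
ln values: [1.3376, 0.9163, 0.4121, 0.207, 1.6993]
phi = -(1.3376 + 0.9163 + 0.4121 + 0.207 + 1.6993) = -4.5723
Step 2: Compute augmented objective.
t*f(x) = 5.57*-3.03 = -16.8771
Total = -16.8771 - 4.5723 = -21.4494


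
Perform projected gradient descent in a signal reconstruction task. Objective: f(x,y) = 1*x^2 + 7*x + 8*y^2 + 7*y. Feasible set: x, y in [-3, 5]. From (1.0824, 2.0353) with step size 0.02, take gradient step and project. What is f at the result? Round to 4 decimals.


Step 1: Compute gradient at (1.0824, 2.0353).
grad_x = 2*1*1.0824 + 7 = 9.1648
grad_y = 2*8*2.0353 + 7 = 39.5648
Step 2: Gradient step.
x_raw = 1.0824 - 0.02*9.1648 = 0.8991
y_raw = 2.0353 - 0.02*39.5648 = 1.244
Step 3: Project onto [-3, 5].
x_proj = clip(0.8991) = 0.8991
y_proj = clip(1.244) = 1.244
Step 4: Evaluate f.
f(0.8991, 1.244) = 28.1905


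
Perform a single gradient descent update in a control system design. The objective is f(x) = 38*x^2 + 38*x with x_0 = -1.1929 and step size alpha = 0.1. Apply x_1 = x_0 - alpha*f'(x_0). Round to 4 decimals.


We compute the gradient at x_0 and apply the update.
f'(x) = 76*x + 38
f'(-1.1929) = 76*-1.1929 + 38 = -52.6604
x_1 = -1.1929 - 0.1*-52.6604 = 4.0731


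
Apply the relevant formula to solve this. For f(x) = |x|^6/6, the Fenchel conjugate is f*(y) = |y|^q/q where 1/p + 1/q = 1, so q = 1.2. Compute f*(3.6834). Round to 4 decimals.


The conjugate exponent q satisfies 1/p + 1/q = 1.
p = 6, so q = 6/(6 - 1) = 1.2
|y|^q = 3.6834^1.2 = 4.7808
f*(3.6834) = 4.7808 / 1.2 = 3.984


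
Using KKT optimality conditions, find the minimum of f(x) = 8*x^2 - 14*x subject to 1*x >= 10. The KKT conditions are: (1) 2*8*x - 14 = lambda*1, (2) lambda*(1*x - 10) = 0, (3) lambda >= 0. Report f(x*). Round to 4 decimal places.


Step 1: Try lambda = 0 (constraint inactive).
x_unc = 14/(2*8) = 0.875
Check: 1*0.875 = 0.875 < 10 -- violated!
Step 2: Constraint must be active: 1*x = 10
x* = 10/1 = 10.0
lambda = (2*8*10.0 - 14)/1 = 146.0
Step 3: Compute optimal value.
f(x*) = 8*10.0^2 - 14*10.0 = 660.0


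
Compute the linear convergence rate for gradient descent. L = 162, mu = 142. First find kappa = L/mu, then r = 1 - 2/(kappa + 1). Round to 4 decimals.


Step 1: Compute the condition number.
kappa = L/mu = 162/142 = 1.1408
Step 2: Compute the convergence rate.
r = 1 - 2/(kappa + 1) = 1 - 2*mu/(L + mu) = (L - mu)/(L + mu) = 20/304 = 0.0658


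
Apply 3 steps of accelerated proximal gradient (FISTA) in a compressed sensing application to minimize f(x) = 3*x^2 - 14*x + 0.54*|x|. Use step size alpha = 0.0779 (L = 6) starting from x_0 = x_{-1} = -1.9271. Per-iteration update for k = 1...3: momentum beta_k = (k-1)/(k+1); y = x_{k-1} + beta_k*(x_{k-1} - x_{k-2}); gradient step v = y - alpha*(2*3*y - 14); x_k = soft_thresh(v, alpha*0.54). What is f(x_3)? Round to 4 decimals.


FISTA on f(x) = 3*x^2 - 14*x + 0.54*|x|
L = 6, alpha = 0.0779
Iteration 1: beta = 0.0, y = -1.9271 + 0.0*(-1.9271 + 1.9271) = -1.9271
  grad(y) = -25.5626, v = y - alpha*grad = 0.0642
  prox(v) = soft_thresh(0.0642, 0.0421) = 0.0222
Iteration 2: beta = 0.3333, y = 0.0222 + 0.3333*(0.0222 + 1.9271) = 0.6719
  grad(y) = -9.9685, v = y - alpha*grad = 1.4485
  prox(v) = soft_thresh(1.4485, 0.0421) = 1.4064
Iteration 3: beta = 0.5, y = 1.4064 + 0.5*(1.4064 - 0.0222) = 2.0985
  grad(y) = -1.4089, v = y - alpha*grad = 2.2083
  prox(v) = soft_thresh(2.2083, 0.0421) = 2.1662
f(x_3) = 3*2.1662^2 - 14*2.1662 + 0.54*|2.1662| = -15.0798


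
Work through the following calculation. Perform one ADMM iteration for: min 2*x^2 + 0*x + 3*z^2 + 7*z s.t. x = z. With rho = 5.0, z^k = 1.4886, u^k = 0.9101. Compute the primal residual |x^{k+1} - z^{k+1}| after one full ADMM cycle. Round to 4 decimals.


ADMM iteration with rho = 5.0, z^k = 1.4886, u^k = 0.9101
Step 1: x-update.
Minimize 2*x^2 + 0*x + (5.0/2)*(x - 1.4886 + 0.9101)^2
FOC: (2*2 + 5.0)*x = 0 + 5.0*(1.4886 - 0.9101)
x^{k+1} = 0.3214
Step 2: z-update.
Minimize 3*z^2 + 7*z + (5.0/2)*(0.3214 - z + 0.9101)^2
FOC: (2*3 + 5.0)*z = -7 + 5.0*(0.3214 + 0.9101)
z^{k+1} = -0.0766
Step 3: u-update.
u^{k+1} = 0.9101 + 0.3214 + 0.0766 = 1.3081
Step 4: Primal residual = |0.3214 + 0.0766| = 0.398


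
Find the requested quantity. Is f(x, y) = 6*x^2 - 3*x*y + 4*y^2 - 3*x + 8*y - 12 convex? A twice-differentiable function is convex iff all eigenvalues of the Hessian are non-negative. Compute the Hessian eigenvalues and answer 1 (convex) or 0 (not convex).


The Hessian of f(x,y) = 6*x^2 - 3*x*y + 4*y^2 - 3*x + 8*y - 12 is:
H = [[12, -3], [-3, 8]]
Trace = 12 + 8 = 20
Determinant = 12*8 - (-3)^2 = 87
Discriminant = (20)^2 - 4*87 = 52.0
Eigenvalues: lambda_1 = 6.3944, lambda_2 = 13.6056
The function is convex.

1


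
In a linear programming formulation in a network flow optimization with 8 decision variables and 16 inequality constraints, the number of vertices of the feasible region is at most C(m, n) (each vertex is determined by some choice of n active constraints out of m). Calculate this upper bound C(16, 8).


Each vertex corresponds to some choice of n active constraints out of m, so the number of vertices is at most C(m, n) = m! / (n!(m-n)!).
m = 16, n = 8
Numerator: 16 * 15 * 14 * 13 * 12 * 11 * 10 * 9
Denominator: 8! = 40320
C(16, 8) = 12870


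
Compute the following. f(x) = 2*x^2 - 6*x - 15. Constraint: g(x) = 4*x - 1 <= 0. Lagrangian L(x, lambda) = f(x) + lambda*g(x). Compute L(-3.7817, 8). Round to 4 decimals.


Step 1: Evaluate f(x).
f(-3.7817) = 2*(-3.7817)^2 - 6*(-3.7817) - 15 = 36.2927
Step 2: Evaluate g(x).
g(-3.7817) = 4*-3.7817 - 1 = -16.1268
Step 3: Compute Lagrangian.
L = 36.2927 + 8*-16.1268 = -92.7217


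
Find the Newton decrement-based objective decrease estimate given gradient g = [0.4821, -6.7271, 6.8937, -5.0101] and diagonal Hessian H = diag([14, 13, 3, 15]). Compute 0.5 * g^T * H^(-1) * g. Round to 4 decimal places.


Step 1: H is diagonal, so H^(-1) * g = [0.0344, -0.5175, 2.2979, -0.334].
Step 2: g^T H^(-1) g = sum_i g_i^2 / H_ii
  = (0.4821)^2/14 + (-6.7271)^2/13 + (6.8937)^2/3 + (-5.0101)^2/15
  = 0.0166 + 3.4811 + 15.841 + 1.6734 = 21.0121
Step 3: Objective decrease = 0.5 * g^T H^(-1) g = 10.5061


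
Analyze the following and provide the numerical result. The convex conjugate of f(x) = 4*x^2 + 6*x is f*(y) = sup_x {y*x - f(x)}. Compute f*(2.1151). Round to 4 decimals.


f*(y) = sup_x {y*x - a*x^2 - b*x} = sup_x {(y-b)*x - a*x^2}
FOC: (y - b) - 2a*x = 0 => x* = (y - b)/(2a)
x* = (2.1151 - 6)/(2*4) = -0.4856
f*(2.1151) = (y-b)^2/(4a) = (2.1151 - 6)^2/(4*4)
= 15.0924/16 = 0.9433


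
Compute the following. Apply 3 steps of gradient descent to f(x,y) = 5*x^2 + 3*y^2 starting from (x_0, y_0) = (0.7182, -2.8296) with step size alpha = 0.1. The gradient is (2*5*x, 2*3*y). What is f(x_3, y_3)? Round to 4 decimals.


Gradient descent on f(x,y) = 5*x^2 + 3*y^2.
Starting point: (0.7182, -2.8296), alpha = 0.1
Step 1: grad_x = 2*5*0.7182 = 7.182, grad_y = 2*3*-2.8296 = -16.9776
  x_1 = 0.7182 - 0.1*7.182 = 0.0
  y_1 = -2.8296 - 0.1*-16.9776 = -1.1318
Step 2: grad_x = 2*5*0.0 = 0.0, grad_y = 2*3*-1.1318 = -6.791
  x_2 = 0.0 - 0.1*0.0 = 0.0
  y_2 = -1.1318 - 0.1*-6.791 = -0.4527
Step 3: grad_x = 2*5*0.0 = 0.0, grad_y = 2*3*-0.4527 = -2.7164
  x_3 = 0.0 - 0.1*0.0 = 0.0
  y_3 = -0.4527 - 0.1*-2.7164 = -0.1811
f(0.0, -0.1811) = 5*0.0^2 + 3*(-0.1811)^2 = 0.0984


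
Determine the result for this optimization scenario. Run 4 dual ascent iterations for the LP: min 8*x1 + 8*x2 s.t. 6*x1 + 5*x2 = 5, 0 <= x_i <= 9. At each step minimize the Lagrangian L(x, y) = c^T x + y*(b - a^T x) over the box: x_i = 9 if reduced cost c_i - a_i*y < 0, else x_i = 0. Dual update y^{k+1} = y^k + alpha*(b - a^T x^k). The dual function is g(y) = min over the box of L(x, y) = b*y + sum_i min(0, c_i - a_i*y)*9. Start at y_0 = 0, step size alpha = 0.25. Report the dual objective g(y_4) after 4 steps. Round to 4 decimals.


Dual ascent for LP: min 8*x1 + 8*x2, 6*x1 + 5*x2 = 5, 0 <= x_i <= 9
Step 1: y^k = 0.0, reduced costs: (8.0, 8.0)
  x^k = (0.0, 0.0), subgradient = b - a^T x = 5.0
  y^{k+1} = 0.0 + 0.25*5.0 = 1.25
Step 2: y^k = 1.25, reduced costs: (0.5, 1.75)
  x^k = (0.0, 0.0), subgradient = b - a^T x = 5.0
  y^{k+1} = 1.25 + 0.25*5.0 = 2.5
Step 3: y^k = 2.5, reduced costs: (-7.0, -4.5)
  x^k = (9.0, 9.0), subgradient = b - a^T x = -94.0
  y^{k+1} = 2.5 + 0.25*-94.0 = -21.0
Step 4: y^k = -21.0, reduced costs: (134.0, 113.0)
  x^k = (0.0, 0.0), subgradient = b - a^T x = 5.0
  y^{k+1} = -21.0 + 0.25*5.0 = -19.75
Dual objective at y_4 = -19.75: reduced costs (126.5, 106.75), box minimizer x = (0.0, 0.0)
g(y_4) = b*y + (c1 - a1*y)*x1 + (c2 - a2*y)*x2 = 5*(-19.75) + 126.5*0.0 + 106.75*0.0 = -98.75 + 0.0 + 0.0 = -98.75


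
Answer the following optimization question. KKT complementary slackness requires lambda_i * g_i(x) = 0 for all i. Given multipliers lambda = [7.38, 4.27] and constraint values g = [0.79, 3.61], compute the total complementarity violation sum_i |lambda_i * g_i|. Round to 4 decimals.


KKT complementary slackness check:
lambda_1 * g_1 = 7.38 * 0.79 = 5.8302
lambda_2 * g_2 = 4.27 * 3.61 = 15.4147
Total violation = 5.8302 + 15.4147 = 21.2449


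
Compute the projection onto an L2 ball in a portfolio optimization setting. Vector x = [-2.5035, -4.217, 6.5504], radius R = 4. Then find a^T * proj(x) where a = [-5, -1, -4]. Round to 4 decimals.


Step 1: Compute ||x|| (intermediates to 6 decimals).
||x|| = sqrt((-2.5035)^2 + (-4.217)^2 + 6.5504^2) = 8.182808
Step 2: Project.
Since ||x|| > R, scale = R/||x|| = 4/8.182808 = 0.48883, proj(x) = scale * x
proj(x) = [-1.223786, -2.061396, 3.202032]
Step 3: Dot product.
a^T * proj(x) = -5*(-1.223786) - 1*(-2.061396) - 4*3.202032 = -4.6278


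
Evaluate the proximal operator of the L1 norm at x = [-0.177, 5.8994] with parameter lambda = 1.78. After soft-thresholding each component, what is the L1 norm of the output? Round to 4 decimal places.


Soft-thresholding with lambda = 1.78:
prox(-0.177) = sign(-0.177)*max(|-0.177| - 1.78, 0) = 0.0
prox(5.8994) = sign(5.8994)*max(|5.8994| - 1.78, 0) = 4.1194
prox(x) = [0.0, 4.1194]
||prox(x)||_1 = 0.0 + 4.1194 = 4.1194


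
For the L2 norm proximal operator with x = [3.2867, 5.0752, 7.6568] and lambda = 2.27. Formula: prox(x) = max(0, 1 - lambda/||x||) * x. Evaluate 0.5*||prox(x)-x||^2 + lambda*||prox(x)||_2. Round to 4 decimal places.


Step 1: Compute ||x||.
||x|| = 9.7564
Step 2: Compute scaling factor.
scale = max(0, 1 - 2.27/9.7564) = 0.7673
Step 3: prox(x) = [2.522, 3.8944, 5.8753]
||prox(x)|| = 7.4864
Step 4: Proximal objective.
0.5*||prox-x||^2 = 2.5765
lambda*||prox|| = 16.9941
Total = 19.5705


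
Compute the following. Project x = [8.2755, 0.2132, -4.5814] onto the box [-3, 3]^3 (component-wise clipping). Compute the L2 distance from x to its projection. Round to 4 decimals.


Project each component onto [-3, 3].
clip(8.2755) = 3.0, clip(0.2132) = 0.2132, clip(-4.5814) = -3.0
Projection = [3.0, 0.2132, -3.0]
Squared diffs: [27.8309, 0.0, 2.5008]
Distance = sqrt(30.3317) = 5.5074


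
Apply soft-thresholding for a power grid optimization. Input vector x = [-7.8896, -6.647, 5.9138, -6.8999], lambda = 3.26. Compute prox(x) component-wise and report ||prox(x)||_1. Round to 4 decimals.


Soft-thresholding with lambda = 3.26:
prox(-7.8896) = sign(-7.8896)*max(|-7.8896| - 3.26, 0) = -4.6296
prox(-6.647) = sign(-6.647)*max(|-6.647| - 3.26, 0) = -3.387
prox(5.9138) = sign(5.9138)*max(|5.9138| - 3.26, 0) = 2.6538
prox(-6.8999) = sign(-6.8999)*max(|-6.8999| - 3.26, 0) = -3.6399
prox(x) = [-4.6296, -3.387, 2.6538, -3.6399]
||prox(x)||_1 = 4.6296 + 3.387 + 2.6538 + 3.6399 = 14.3103


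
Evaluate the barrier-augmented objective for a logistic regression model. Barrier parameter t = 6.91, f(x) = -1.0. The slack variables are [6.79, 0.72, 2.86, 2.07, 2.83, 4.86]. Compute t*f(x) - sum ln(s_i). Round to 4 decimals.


Step 1: Compute log-barrier.
ln values: [1.9155, -0.3285, 1.0508, 0.7275, 1.0403, 1.581]
phi = -(1.9155 - 0.3285 + 1.0508 + 0.7275 + 1.0403 + 1.581) = -5.9866
Step 2: Compute augmented objective.
t*f(x) = 6.91*-1.0 = -6.91
Total = -6.91 - 5.9866 = -12.8966


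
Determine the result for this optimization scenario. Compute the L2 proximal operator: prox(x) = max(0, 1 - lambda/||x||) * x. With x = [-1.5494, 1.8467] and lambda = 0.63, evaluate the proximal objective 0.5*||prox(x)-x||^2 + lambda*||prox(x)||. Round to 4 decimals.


Step 1: Compute ||x||.
||x|| = 2.4106
Step 2: Compute scaling factor.
scale = max(0, 1 - 0.63/2.4106) = 0.7387
Step 3: prox(x) = [-1.1445, 1.3641]
||prox(x)|| = 1.7806
Step 4: Proximal objective.
0.5*||prox-x||^2 = 0.1985
lambda*||prox|| = 1.1218
Total = 1.3202


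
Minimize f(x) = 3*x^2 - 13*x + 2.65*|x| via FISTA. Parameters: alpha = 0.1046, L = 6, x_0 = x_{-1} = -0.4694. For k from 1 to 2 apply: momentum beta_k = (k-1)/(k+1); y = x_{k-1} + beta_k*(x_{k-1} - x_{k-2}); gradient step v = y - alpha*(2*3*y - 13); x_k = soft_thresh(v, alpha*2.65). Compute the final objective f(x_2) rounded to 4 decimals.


FISTA on f(x) = 3*x^2 - 13*x + 2.65*|x|
L = 6, alpha = 0.1046
Iteration 1: beta = 0.0, y = -0.4694 + 0.0*(-0.4694 + 0.4694) = -0.4694
  grad(y) = -15.8164, v = y - alpha*grad = 1.185
  prox(v) = soft_thresh(1.185, 0.2772) = 0.9078
Iteration 2: beta = 0.3333, y = 0.9078 + 0.3333*(0.9078 + 0.4694) = 1.3669
  grad(y) = -4.7988, v = y - alpha*grad = 1.8688
  prox(v) = soft_thresh(1.8688, 0.2772) = 1.5916
f(x_2) = 3*1.5916^2 - 13*1.5916 + 2.65*|1.5916| = -8.8735


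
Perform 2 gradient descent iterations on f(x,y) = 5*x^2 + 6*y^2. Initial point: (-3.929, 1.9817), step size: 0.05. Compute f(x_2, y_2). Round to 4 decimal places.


Gradient descent on f(x,y) = 5*x^2 + 6*y^2.
Starting point: (-3.929, 1.9817), alpha = 0.05
Step 1: grad_x = 2*5*-3.929 = -39.29, grad_y = 2*6*1.9817 = 23.7804
  x_1 = -3.929 - 0.05*-39.29 = -1.9645
  y_1 = 1.9817 - 0.05*23.7804 = 0.7927
Step 2: grad_x = 2*5*-1.9645 = -19.645, grad_y = 2*6*0.7927 = 9.5122
  x_2 = -1.9645 - 0.05*-19.645 = -0.9823
  y_2 = 0.7927 - 0.05*9.5122 = 0.3171
f(-0.9823, 0.3171) = 5*(-0.9823)^2 + 6*0.3171^2 = 5.4273


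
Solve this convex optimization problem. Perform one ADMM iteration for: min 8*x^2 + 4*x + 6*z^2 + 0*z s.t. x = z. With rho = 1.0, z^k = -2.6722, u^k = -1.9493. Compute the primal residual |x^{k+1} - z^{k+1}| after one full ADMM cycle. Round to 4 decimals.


ADMM iteration with rho = 1.0, z^k = -2.6722, u^k = -1.9493
Step 1: x-update.
Minimize 8*x^2 + 4*x + (1.0/2)*(x + 2.6722 - 1.9493)^2
FOC: (2*8 + 1.0)*x = -4 + 1.0*(-2.6722 + 1.9493)
x^{k+1} = -0.2778
Step 2: z-update.
Minimize 6*z^2 + 0*z + (1.0/2)*(-0.2778 - z - 1.9493)^2
FOC: (2*6 + 1.0)*z = 0 + 1.0*(-0.2778 - 1.9493)
z^{k+1} = -0.1713
Step 3: u-update.
u^{k+1} = -1.9493 - 0.2778 + 0.1713 = -2.0558
Step 4: Primal residual = |-0.2778 + 0.1713| = 0.1065
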